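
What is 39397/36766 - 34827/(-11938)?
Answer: 9312611/2334641 ≈ 3.9889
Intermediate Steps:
39397/36766 - 34827/(-11938) = 39397*(1/36766) - 34827*(-1/11938) = 39397/36766 + 741/254 = 9312611/2334641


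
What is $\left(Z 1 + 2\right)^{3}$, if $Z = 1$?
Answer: $27$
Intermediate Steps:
$\left(Z 1 + 2\right)^{3} = \left(1 \cdot 1 + 2\right)^{3} = \left(1 + 2\right)^{3} = 3^{3} = 27$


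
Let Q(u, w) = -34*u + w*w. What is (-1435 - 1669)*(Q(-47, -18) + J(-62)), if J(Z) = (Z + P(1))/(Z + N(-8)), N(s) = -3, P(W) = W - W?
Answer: -387975168/65 ≈ -5.9688e+6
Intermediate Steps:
P(W) = 0
Q(u, w) = w**2 - 34*u (Q(u, w) = -34*u + w**2 = w**2 - 34*u)
J(Z) = Z/(-3 + Z) (J(Z) = (Z + 0)/(Z - 3) = Z/(-3 + Z))
(-1435 - 1669)*(Q(-47, -18) + J(-62)) = (-1435 - 1669)*(((-18)**2 - 34*(-47)) - 62/(-3 - 62)) = -3104*((324 + 1598) - 62/(-65)) = -3104*(1922 - 62*(-1/65)) = -3104*(1922 + 62/65) = -3104*124992/65 = -387975168/65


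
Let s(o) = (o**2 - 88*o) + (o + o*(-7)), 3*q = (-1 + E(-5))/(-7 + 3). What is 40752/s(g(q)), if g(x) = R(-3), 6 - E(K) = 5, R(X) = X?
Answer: 13584/97 ≈ 140.04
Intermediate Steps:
E(K) = 1 (E(K) = 6 - 1*5 = 6 - 5 = 1)
q = 0 (q = ((-1 + 1)/(-7 + 3))/3 = (0/(-4))/3 = (0*(-1/4))/3 = (1/3)*0 = 0)
g(x) = -3
s(o) = o**2 - 94*o (s(o) = (o**2 - 88*o) + (o - 7*o) = (o**2 - 88*o) - 6*o = o**2 - 94*o)
40752/s(g(q)) = 40752/((-3*(-94 - 3))) = 40752/((-3*(-97))) = 40752/291 = 40752*(1/291) = 13584/97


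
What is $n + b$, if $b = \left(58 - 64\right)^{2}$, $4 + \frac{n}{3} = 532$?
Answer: $1620$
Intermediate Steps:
$n = 1584$ ($n = -12 + 3 \cdot 532 = -12 + 1596 = 1584$)
$b = 36$ ($b = \left(-6\right)^{2} = 36$)
$n + b = 1584 + 36 = 1620$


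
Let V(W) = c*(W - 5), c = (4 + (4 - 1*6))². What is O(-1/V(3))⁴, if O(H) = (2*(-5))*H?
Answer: 625/256 ≈ 2.4414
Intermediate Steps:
c = 4 (c = (4 + (4 - 6))² = (4 - 2)² = 2² = 4)
V(W) = -20 + 4*W (V(W) = 4*(W - 5) = 4*(-5 + W) = -20 + 4*W)
O(H) = -10*H
O(-1/V(3))⁴ = (-(-10)/(-20 + 4*3))⁴ = (-(-10)/(-20 + 12))⁴ = (-(-10)/(-8))⁴ = (-(-10)*(-1)/8)⁴ = (-10*⅛)⁴ = (-5/4)⁴ = 625/256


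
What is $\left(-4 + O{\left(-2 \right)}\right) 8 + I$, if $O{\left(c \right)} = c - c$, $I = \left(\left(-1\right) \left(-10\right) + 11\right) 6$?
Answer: $94$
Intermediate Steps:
$I = 126$ ($I = \left(10 + 11\right) 6 = 21 \cdot 6 = 126$)
$O{\left(c \right)} = 0$
$\left(-4 + O{\left(-2 \right)}\right) 8 + I = \left(-4 + 0\right) 8 + 126 = \left(-4\right) 8 + 126 = -32 + 126 = 94$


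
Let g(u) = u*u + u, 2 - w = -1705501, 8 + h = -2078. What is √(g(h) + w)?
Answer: 3*√672757 ≈ 2460.7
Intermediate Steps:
h = -2086 (h = -8 - 2078 = -2086)
w = 1705503 (w = 2 - 1*(-1705501) = 2 + 1705501 = 1705503)
g(u) = u + u² (g(u) = u² + u = u + u²)
√(g(h) + w) = √(-2086*(1 - 2086) + 1705503) = √(-2086*(-2085) + 1705503) = √(4349310 + 1705503) = √6054813 = 3*√672757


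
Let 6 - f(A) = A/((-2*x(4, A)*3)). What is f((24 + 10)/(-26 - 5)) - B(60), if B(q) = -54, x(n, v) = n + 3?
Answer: 39043/651 ≈ 59.974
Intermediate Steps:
x(n, v) = 3 + n
f(A) = 6 + A/42 (f(A) = 6 - A/(-2*(3 + 4)*3) = 6 - A/(-2*7*3) = 6 - A/((-14*3)) = 6 - A/(-42) = 6 - A*(-1)/42 = 6 - (-1)*A/42 = 6 + A/42)
f((24 + 10)/(-26 - 5)) - B(60) = (6 + ((24 + 10)/(-26 - 5))/42) - 1*(-54) = (6 + (34/(-31))/42) + 54 = (6 + (34*(-1/31))/42) + 54 = (6 + (1/42)*(-34/31)) + 54 = (6 - 17/651) + 54 = 3889/651 + 54 = 39043/651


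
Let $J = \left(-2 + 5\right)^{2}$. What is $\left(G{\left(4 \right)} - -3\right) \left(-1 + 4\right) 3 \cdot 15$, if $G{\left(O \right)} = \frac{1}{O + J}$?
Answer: $\frac{5400}{13} \approx 415.38$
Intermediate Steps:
$J = 9$ ($J = 3^{2} = 9$)
$G{\left(O \right)} = \frac{1}{9 + O}$ ($G{\left(O \right)} = \frac{1}{O + 9} = \frac{1}{9 + O}$)
$\left(G{\left(4 \right)} - -3\right) \left(-1 + 4\right) 3 \cdot 15 = \left(\frac{1}{9 + 4} - -3\right) \left(-1 + 4\right) 3 \cdot 15 = \left(\frac{1}{13} + 3\right) 3 \cdot 3 \cdot 15 = \left(\frac{1}{13} + 3\right) 9 \cdot 15 = \frac{40}{13} \cdot 9 \cdot 15 = \frac{360}{13} \cdot 15 = \frac{5400}{13}$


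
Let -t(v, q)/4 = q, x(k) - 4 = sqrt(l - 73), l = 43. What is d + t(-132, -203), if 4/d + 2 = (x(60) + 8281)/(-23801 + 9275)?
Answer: 1129800469340/1394051599 + 58104*I*sqrt(30)/1394051599 ≈ 810.44 + 0.00022829*I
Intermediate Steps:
x(k) = 4 + I*sqrt(30) (x(k) = 4 + sqrt(43 - 73) = 4 + sqrt(-30) = 4 + I*sqrt(30))
t(v, q) = -4*q
d = 4/(-37337/14526 - I*sqrt(30)/14526) (d = 4/(-2 + ((4 + I*sqrt(30)) + 8281)/(-23801 + 9275)) = 4/(-2 + (8285 + I*sqrt(30))/(-14526)) = 4/(-2 + (8285 + I*sqrt(30))*(-1/14526)) = 4/(-2 + (-8285/14526 - I*sqrt(30)/14526)) = 4/(-37337/14526 - I*sqrt(30)/14526) ≈ -1.5562 + 0.00022829*I)
d + t(-132, -203) = (-2169429048/1394051599 + 58104*I*sqrt(30)/1394051599) - 4*(-203) = (-2169429048/1394051599 + 58104*I*sqrt(30)/1394051599) + 812 = 1129800469340/1394051599 + 58104*I*sqrt(30)/1394051599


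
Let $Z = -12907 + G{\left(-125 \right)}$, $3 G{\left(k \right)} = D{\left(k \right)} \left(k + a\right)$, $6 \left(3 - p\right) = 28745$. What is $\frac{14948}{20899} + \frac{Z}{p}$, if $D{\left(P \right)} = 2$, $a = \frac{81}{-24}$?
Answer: $\frac{4117206381}{1200731146} \approx 3.4289$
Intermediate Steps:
$p = - \frac{28727}{6}$ ($p = 3 - \frac{28745}{6} = - \frac{28727}{6} \approx -4787.8$)
$a = - \frac{27}{8}$ ($a = 81 \left(- \frac{1}{24}\right) = - \frac{27}{8} \approx -3.375$)
$G{\left(k \right)} = - \frac{9}{4} + \frac{2 k}{3}$ ($G{\left(k \right)} = \frac{2 \left(k - \frac{27}{8}\right)}{3} = \frac{2 \left(- \frac{27}{8} + k\right)}{3} = \frac{- \frac{27}{4} + 2 k}{3} = - \frac{9}{4} + \frac{2 k}{3}$)
$Z = - \frac{155911}{12}$ ($Z = -12907 + \left(- \frac{9}{4} + \frac{2}{3} \left(-125\right)\right) = -12907 - \frac{1027}{12} = - \frac{155911}{12} \approx -12993.0$)
$\frac{14948}{20899} + \frac{Z}{p} = \frac{14948}{20899} - \frac{155911}{12 \left(- \frac{28727}{6}\right)} = 14948 \cdot \frac{1}{20899} - - \frac{155911}{57454} = \frac{14948}{20899} + \frac{155911}{57454} = \frac{4117206381}{1200731146}$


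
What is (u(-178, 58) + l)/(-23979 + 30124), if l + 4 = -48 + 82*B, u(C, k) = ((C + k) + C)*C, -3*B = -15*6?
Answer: 55452/6145 ≈ 9.0239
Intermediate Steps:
B = 30 (B = -(-5)*6 = -1/3*(-90) = 30)
u(C, k) = C*(k + 2*C) (u(C, k) = (k + 2*C)*C = C*(k + 2*C))
l = 2408 (l = -4 + (-48 + 82*30) = -4 + (-48 + 2460) = -4 + 2412 = 2408)
(u(-178, 58) + l)/(-23979 + 30124) = (-178*(58 + 2*(-178)) + 2408)/(-23979 + 30124) = (-178*(58 - 356) + 2408)/6145 = (-178*(-298) + 2408)*(1/6145) = (53044 + 2408)*(1/6145) = 55452*(1/6145) = 55452/6145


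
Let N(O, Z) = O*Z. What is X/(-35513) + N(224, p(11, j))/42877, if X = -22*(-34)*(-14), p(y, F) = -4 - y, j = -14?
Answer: 19393192/89570053 ≈ 0.21651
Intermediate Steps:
X = -10472 (X = 748*(-14) = -10472)
X/(-35513) + N(224, p(11, j))/42877 = -10472/(-35513) + (224*(-4 - 1*11))/42877 = -10472*(-1/35513) + (224*(-4 - 11))*(1/42877) = 616/2089 + (224*(-15))*(1/42877) = 616/2089 - 3360*1/42877 = 616/2089 - 3360/42877 = 19393192/89570053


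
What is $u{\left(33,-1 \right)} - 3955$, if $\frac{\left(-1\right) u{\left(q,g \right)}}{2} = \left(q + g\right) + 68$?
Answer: $-4155$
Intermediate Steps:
$u{\left(q,g \right)} = -136 - 2 g - 2 q$ ($u{\left(q,g \right)} = - 2 \left(\left(q + g\right) + 68\right) = - 2 \left(\left(g + q\right) + 68\right) = - 2 \left(68 + g + q\right) = -136 - 2 g - 2 q$)
$u{\left(33,-1 \right)} - 3955 = \left(-136 - -2 - 66\right) - 3955 = \left(-136 + 2 - 66\right) - 3955 = -200 - 3955 = -4155$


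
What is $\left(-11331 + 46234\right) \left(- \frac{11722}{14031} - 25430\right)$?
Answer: $- \frac{12454090274956}{14031} \approx -8.8761 \cdot 10^{8}$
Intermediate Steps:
$\left(-11331 + 46234\right) \left(- \frac{11722}{14031} - 25430\right) = 34903 \left(\left(-11722\right) \frac{1}{14031} - 25430\right) = 34903 \left(- \frac{11722}{14031} - 25430\right) = 34903 \left(- \frac{356820052}{14031}\right) = - \frac{12454090274956}{14031}$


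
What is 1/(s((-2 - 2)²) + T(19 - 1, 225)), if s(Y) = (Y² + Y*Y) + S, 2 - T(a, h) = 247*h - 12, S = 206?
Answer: -1/54843 ≈ -1.8234e-5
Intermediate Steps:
T(a, h) = 14 - 247*h (T(a, h) = 2 - (247*h - 12) = 2 - (-12 + 247*h) = 2 + (12 - 247*h) = 14 - 247*h)
s(Y) = 206 + 2*Y² (s(Y) = (Y² + Y*Y) + 206 = (Y² + Y²) + 206 = 2*Y² + 206 = 206 + 2*Y²)
1/(s((-2 - 2)²) + T(19 - 1, 225)) = 1/((206 + 2*((-2 - 2)²)²) + (14 - 247*225)) = 1/((206 + 2*((-4)²)²) + (14 - 55575)) = 1/((206 + 2*16²) - 55561) = 1/((206 + 2*256) - 55561) = 1/((206 + 512) - 55561) = 1/(718 - 55561) = 1/(-54843) = -1/54843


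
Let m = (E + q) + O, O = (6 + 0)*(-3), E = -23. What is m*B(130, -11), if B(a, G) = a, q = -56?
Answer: -12610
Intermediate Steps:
O = -18 (O = 6*(-3) = -18)
m = -97 (m = (-23 - 56) - 18 = -79 - 18 = -97)
m*B(130, -11) = -97*130 = -12610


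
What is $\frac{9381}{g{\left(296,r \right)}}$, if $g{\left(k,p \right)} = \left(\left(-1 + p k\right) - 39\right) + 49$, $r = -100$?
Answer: $- \frac{9381}{29591} \approx -0.31702$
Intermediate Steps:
$g{\left(k,p \right)} = 9 + k p$ ($g{\left(k,p \right)} = \left(\left(-1 + k p\right) - 39\right) + 49 = \left(-40 + k p\right) + 49 = 9 + k p$)
$\frac{9381}{g{\left(296,r \right)}} = \frac{9381}{9 + 296 \left(-100\right)} = \frac{9381}{9 - 29600} = \frac{9381}{-29591} = 9381 \left(- \frac{1}{29591}\right) = - \frac{9381}{29591}$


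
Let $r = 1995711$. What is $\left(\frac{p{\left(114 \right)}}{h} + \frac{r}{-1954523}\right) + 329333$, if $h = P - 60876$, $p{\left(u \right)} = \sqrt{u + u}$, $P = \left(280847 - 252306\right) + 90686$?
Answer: $\frac{643686927448}{1954523} + \frac{2 \sqrt{57}}{58351} \approx 3.2933 \cdot 10^{5}$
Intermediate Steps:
$P = 119227$ ($P = 28541 + 90686 = 119227$)
$p{\left(u \right)} = \sqrt{2} \sqrt{u}$ ($p{\left(u \right)} = \sqrt{2 u} = \sqrt{2} \sqrt{u}$)
$h = 58351$ ($h = 119227 - 60876 = 58351$)
$\left(\frac{p{\left(114 \right)}}{h} + \frac{r}{-1954523}\right) + 329333 = \left(\frac{\sqrt{2} \sqrt{114}}{58351} + \frac{1995711}{-1954523}\right) + 329333 = \left(2 \sqrt{57} \cdot \frac{1}{58351} + 1995711 \left(- \frac{1}{1954523}\right)\right) + 329333 = \left(\frac{2 \sqrt{57}}{58351} - \frac{1995711}{1954523}\right) + 329333 = \left(- \frac{1995711}{1954523} + \frac{2 \sqrt{57}}{58351}\right) + 329333 = \frac{643686927448}{1954523} + \frac{2 \sqrt{57}}{58351}$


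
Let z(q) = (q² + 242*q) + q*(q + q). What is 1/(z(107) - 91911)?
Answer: -1/31670 ≈ -3.1576e-5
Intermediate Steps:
z(q) = 3*q² + 242*q (z(q) = (q² + 242*q) + q*(2*q) = (q² + 242*q) + 2*q² = 3*q² + 242*q)
1/(z(107) - 91911) = 1/(107*(242 + 3*107) - 91911) = 1/(107*(242 + 321) - 91911) = 1/(107*563 - 91911) = 1/(60241 - 91911) = 1/(-31670) = -1/31670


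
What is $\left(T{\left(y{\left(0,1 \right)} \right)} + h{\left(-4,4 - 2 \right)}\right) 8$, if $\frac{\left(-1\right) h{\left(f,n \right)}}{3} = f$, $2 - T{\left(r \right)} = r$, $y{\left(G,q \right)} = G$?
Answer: $112$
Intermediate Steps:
$T{\left(r \right)} = 2 - r$
$h{\left(f,n \right)} = - 3 f$
$\left(T{\left(y{\left(0,1 \right)} \right)} + h{\left(-4,4 - 2 \right)}\right) 8 = \left(\left(2 - 0\right) - -12\right) 8 = \left(\left(2 + 0\right) + 12\right) 8 = \left(2 + 12\right) 8 = 14 \cdot 8 = 112$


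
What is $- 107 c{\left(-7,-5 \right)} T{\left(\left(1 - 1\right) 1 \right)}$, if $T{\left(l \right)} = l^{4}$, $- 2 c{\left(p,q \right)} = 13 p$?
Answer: $0$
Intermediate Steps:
$c{\left(p,q \right)} = - \frac{13 p}{2}$
$- 107 c{\left(-7,-5 \right)} T{\left(\left(1 - 1\right) 1 \right)} = - 107 \left(\left(- \frac{13}{2}\right) \left(-7\right)\right) \left(\left(1 - 1\right) 1\right)^{4} = \left(-107\right) \frac{91}{2} \left(0 \cdot 1\right)^{4} = - \frac{9737 \cdot 0^{4}}{2} = \left(- \frac{9737}{2}\right) 0 = 0$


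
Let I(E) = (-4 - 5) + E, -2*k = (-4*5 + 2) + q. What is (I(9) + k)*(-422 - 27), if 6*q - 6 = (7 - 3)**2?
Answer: -19307/6 ≈ -3217.8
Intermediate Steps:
q = 11/3 (q = 1 + (7 - 3)**2/6 = 1 + (1/6)*4**2 = 1 + (1/6)*16 = 1 + 8/3 = 11/3 ≈ 3.6667)
k = 43/6 (k = -((-4*5 + 2) + 11/3)/2 = -((-20 + 2) + 11/3)/2 = -(-18 + 11/3)/2 = -1/2*(-43/3) = 43/6 ≈ 7.1667)
I(E) = -9 + E
(I(9) + k)*(-422 - 27) = ((-9 + 9) + 43/6)*(-422 - 27) = (0 + 43/6)*(-449) = (43/6)*(-449) = -19307/6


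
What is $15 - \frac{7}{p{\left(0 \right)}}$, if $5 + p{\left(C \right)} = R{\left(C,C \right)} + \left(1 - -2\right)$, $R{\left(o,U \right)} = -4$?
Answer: $\frac{97}{6} \approx 16.167$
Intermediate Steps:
$p{\left(C \right)} = -6$ ($p{\left(C \right)} = -5 + \left(-4 + \left(1 - -2\right)\right) = -5 + \left(-4 + \left(1 + 2\right)\right) = -5 + \left(-4 + 3\right) = -5 - 1 = -6$)
$15 - \frac{7}{p{\left(0 \right)}} = 15 - \frac{7}{-6} = 15 - - \frac{7}{6} = 15 + \frac{7}{6} = \frac{97}{6}$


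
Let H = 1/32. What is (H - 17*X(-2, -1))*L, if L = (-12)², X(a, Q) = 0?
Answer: 9/2 ≈ 4.5000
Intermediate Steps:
L = 144
H = 1/32 ≈ 0.031250
(H - 17*X(-2, -1))*L = (1/32 - 17*0)*144 = (1/32 + 0)*144 = (1/32)*144 = 9/2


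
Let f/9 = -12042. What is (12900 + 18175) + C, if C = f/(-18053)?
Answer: 561105353/18053 ≈ 31081.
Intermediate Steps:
f = -108378 (f = 9*(-12042) = -108378)
C = 108378/18053 (C = -108378/(-18053) = -108378*(-1/18053) = 108378/18053 ≈ 6.0033)
(12900 + 18175) + C = (12900 + 18175) + 108378/18053 = 31075 + 108378/18053 = 561105353/18053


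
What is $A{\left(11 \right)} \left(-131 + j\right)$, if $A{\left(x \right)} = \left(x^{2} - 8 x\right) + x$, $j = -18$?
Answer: $-6556$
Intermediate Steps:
$A{\left(x \right)} = x^{2} - 7 x$
$A{\left(11 \right)} \left(-131 + j\right) = 11 \left(-7 + 11\right) \left(-131 - 18\right) = 11 \cdot 4 \left(-149\right) = 44 \left(-149\right) = -6556$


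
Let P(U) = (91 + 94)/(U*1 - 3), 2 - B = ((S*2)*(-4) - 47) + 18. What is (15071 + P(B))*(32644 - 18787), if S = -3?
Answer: 837918933/4 ≈ 2.0948e+8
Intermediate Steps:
B = 7 (B = 2 - ((-3*2*(-4) - 47) + 18) = 2 - ((-6*(-4) - 47) + 18) = 2 - ((24 - 47) + 18) = 2 - (-23 + 18) = 2 - 1*(-5) = 2 + 5 = 7)
P(U) = 185/(-3 + U) (P(U) = 185/(U - 3) = 185/(-3 + U))
(15071 + P(B))*(32644 - 18787) = (15071 + 185/(-3 + 7))*(32644 - 18787) = (15071 + 185/4)*13857 = (60469/4)*13857 = 837918933/4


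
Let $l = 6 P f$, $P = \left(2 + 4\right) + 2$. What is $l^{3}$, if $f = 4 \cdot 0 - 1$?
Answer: $-110592$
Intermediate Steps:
$P = 8$ ($P = 6 + 2 = 8$)
$f = -1$ ($f = 0 - 1 = -1$)
$l = -48$ ($l = 6 \cdot 8 \left(-1\right) = 48 \left(-1\right) = -48$)
$l^{3} = \left(-48\right)^{3} = -110592$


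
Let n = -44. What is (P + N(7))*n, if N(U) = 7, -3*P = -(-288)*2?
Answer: 8140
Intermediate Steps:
P = -192 (P = -(-24)*(-4*2) = -(-24)*(-8) = -1/3*576 = -192)
(P + N(7))*n = (-192 + 7)*(-44) = -185*(-44) = 8140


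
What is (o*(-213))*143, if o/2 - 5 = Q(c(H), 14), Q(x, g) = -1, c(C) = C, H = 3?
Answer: -243672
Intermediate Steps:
o = 8 (o = 10 + 2*(-1) = 10 - 2 = 8)
(o*(-213))*143 = (8*(-213))*143 = -1704*143 = -243672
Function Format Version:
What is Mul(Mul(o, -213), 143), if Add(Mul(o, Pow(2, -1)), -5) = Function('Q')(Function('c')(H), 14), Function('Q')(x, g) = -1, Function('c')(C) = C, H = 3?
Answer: -243672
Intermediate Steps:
o = 8 (o = Add(10, Mul(2, -1)) = Add(10, -2) = 8)
Mul(Mul(o, -213), 143) = Mul(Mul(8, -213), 143) = Mul(-1704, 143) = -243672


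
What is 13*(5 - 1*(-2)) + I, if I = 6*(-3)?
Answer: 73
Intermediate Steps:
I = -18
13*(5 - 1*(-2)) + I = 13*(5 - 1*(-2)) - 18 = 13*(5 + 2) - 18 = 13*7 - 18 = 91 - 18 = 73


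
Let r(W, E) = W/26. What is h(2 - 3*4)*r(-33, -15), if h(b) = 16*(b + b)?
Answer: 5280/13 ≈ 406.15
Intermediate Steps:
h(b) = 32*b (h(b) = 16*(2*b) = 32*b)
r(W, E) = W/26 (r(W, E) = W*(1/26) = W/26)
h(2 - 3*4)*r(-33, -15) = (32*(2 - 3*4))*((1/26)*(-33)) = (32*(2 - 12))*(-33/26) = (32*(-10))*(-33/26) = -320*(-33/26) = 5280/13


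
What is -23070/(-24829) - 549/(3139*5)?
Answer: 348452529/389691155 ≈ 0.89418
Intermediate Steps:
-23070/(-24829) - 549/(3139*5) = -23070*(-1/24829) - 549/15695 = 23070/24829 - 549*1/15695 = 23070/24829 - 549/15695 = 348452529/389691155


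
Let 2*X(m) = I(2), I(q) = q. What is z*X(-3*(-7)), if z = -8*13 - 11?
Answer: -115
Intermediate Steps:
X(m) = 1 (X(m) = (1/2)*2 = 1)
z = -115 (z = -104 - 11 = -115)
z*X(-3*(-7)) = -115*1 = -115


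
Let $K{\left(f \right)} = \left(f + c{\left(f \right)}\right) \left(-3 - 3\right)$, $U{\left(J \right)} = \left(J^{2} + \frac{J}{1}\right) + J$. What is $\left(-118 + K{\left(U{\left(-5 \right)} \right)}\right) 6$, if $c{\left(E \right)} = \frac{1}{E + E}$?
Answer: $- \frac{6246}{5} \approx -1249.2$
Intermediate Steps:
$c{\left(E \right)} = \frac{1}{2 E}$
$U{\left(J \right)} = J^{2} + 2 J$ ($U{\left(J \right)} = \left(J^{2} + 1 J\right) + J = \left(J^{2} + J\right) + J = \left(J + J^{2}\right) + J = J^{2} + 2 J$)
$K{\left(f \right)} = - 6 f - \frac{3}{f}$ ($K{\left(f \right)} = \left(f + \frac{1}{2 f}\right) \left(-3 - 3\right) = \left(f + \frac{1}{2 f}\right) \left(-6\right) = - 6 f - \frac{3}{f}$)
$\left(-118 + K{\left(U{\left(-5 \right)} \right)}\right) 6 = \left(-118 - \left(3 \left(- \frac{1}{5 \left(2 - 5\right)}\right) + 6 \left(-5\right) \left(2 - 5\right)\right)\right) 6 = \left(-118 - \left(\frac{1}{5} + 6 \left(-5\right) \left(-3\right)\right)\right) 6 = \left(-118 - \left(90 + \frac{3}{15}\right)\right) 6 = \left(-118 - \frac{451}{5}\right) 6 = \left(- \frac{1041}{5}\right) 6 = - \frac{6246}{5}$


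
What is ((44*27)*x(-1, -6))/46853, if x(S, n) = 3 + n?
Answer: -3564/46853 ≈ -0.076068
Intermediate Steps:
((44*27)*x(-1, -6))/46853 = ((44*27)*(3 - 6))/46853 = (1188*(-3))*(1/46853) = -3564*1/46853 = -3564/46853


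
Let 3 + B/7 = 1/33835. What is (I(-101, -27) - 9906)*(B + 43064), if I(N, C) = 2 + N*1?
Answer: -2914176183912/6767 ≈ -4.3065e+8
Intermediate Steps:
I(N, C) = 2 + N
B = -710528/33835 (B = -21 + 7/33835 = -710528/33835 ≈ -21.000)
(I(-101, -27) - 9906)*(B + 43064) = ((2 - 101) - 9906)*(-710528/33835 + 43064) = (-99 - 9906)*(1456359912/33835) = -10005*1456359912/33835 = -2914176183912/6767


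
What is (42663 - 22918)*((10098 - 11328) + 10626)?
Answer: 185524020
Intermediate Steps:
(42663 - 22918)*((10098 - 11328) + 10626) = 19745*(-1230 + 10626) = 19745*9396 = 185524020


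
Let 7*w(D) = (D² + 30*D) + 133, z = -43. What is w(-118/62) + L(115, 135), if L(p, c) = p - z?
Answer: 1139290/6727 ≈ 169.36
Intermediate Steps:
L(p, c) = 43 + p (L(p, c) = p - 1*(-43) = p + 43 = 43 + p)
w(D) = 19 + D²/7 + 30*D/7 (w(D) = ((D² + 30*D) + 133)/7 = (133 + D² + 30*D)/7 = 19 + D²/7 + 30*D/7)
w(-118/62) + L(115, 135) = (19 + (-118/62)²/7 + 30*(-118/62)/7) + (43 + 115) = (19 + (-118*1/62)²/7 + 30*(-118*1/62)/7) + 158 = (19 + (-59/31)²/7 + (30/7)*(-59/31)) + 158 = (19 + (⅐)*(3481/961) - 1770/217) + 158 = (19 + 3481/6727 - 1770/217) + 158 = 76424/6727 + 158 = 1139290/6727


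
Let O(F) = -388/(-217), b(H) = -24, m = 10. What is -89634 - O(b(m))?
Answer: -19450966/217 ≈ -89636.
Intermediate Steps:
O(F) = 388/217 (O(F) = -388*(-1/217) = 388/217)
-89634 - O(b(m)) = -89634 - 1*388/217 = -89634 - 388/217 = -19450966/217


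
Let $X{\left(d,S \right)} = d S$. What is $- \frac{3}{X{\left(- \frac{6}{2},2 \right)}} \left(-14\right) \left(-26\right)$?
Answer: $182$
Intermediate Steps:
$X{\left(d,S \right)} = S d$
$- \frac{3}{X{\left(- \frac{6}{2},2 \right)}} \left(-14\right) \left(-26\right) = - \frac{3}{2 \left(- \frac{6}{2}\right)} \left(-14\right) \left(-26\right) = - \frac{3}{2 \left(\left(-6\right) \frac{1}{2}\right)} \left(-14\right) \left(-26\right) = - \frac{3}{2 \left(-3\right)} \left(-14\right) \left(-26\right) = - \frac{3}{-6} \left(-14\right) \left(-26\right) = \left(-3\right) \left(- \frac{1}{6}\right) \left(-14\right) \left(-26\right) = \frac{1}{2} \left(-14\right) \left(-26\right) = \left(-7\right) \left(-26\right) = 182$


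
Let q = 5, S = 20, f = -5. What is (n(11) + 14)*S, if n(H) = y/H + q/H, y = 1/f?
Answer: 3176/11 ≈ 288.73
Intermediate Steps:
y = -1/5 (y = 1/(-5) = -1/5 ≈ -0.20000)
n(H) = 24/(5*H) (n(H) = -1/(5*H) + 5/H = 24/(5*H))
(n(11) + 14)*S = ((24/5)/11 + 14)*20 = ((24/5)*(1/11) + 14)*20 = (24/55 + 14)*20 = (794/55)*20 = 3176/11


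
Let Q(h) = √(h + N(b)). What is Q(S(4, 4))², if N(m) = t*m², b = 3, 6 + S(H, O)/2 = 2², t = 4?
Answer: 32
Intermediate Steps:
S(H, O) = -4 (S(H, O) = -12 + 2*2² = -12 + 2*4 = -12 + 8 = -4)
N(m) = 4*m²
Q(h) = √(36 + h) (Q(h) = √(h + 4*3²) = √(h + 4*9) = √(h + 36) = √(36 + h))
Q(S(4, 4))² = (√(36 - 4))² = (√32)² = (4*√2)² = 32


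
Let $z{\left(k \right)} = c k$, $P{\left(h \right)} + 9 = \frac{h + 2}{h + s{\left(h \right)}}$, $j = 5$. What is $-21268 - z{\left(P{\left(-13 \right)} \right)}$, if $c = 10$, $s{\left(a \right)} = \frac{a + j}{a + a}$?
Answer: $- \frac{63560}{3} \approx -21187.0$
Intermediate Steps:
$s{\left(a \right)} = \frac{5 + a}{2 a}$ ($s{\left(a \right)} = \frac{a + 5}{a + a} = \frac{5 + a}{2 a}$)
$P{\left(h \right)} = -9 + \frac{2 + h}{h + \frac{5 + h}{2 h}}$ ($P{\left(h \right)} = -9 + \frac{h + 2}{h + \frac{5 + h}{2 h}} = -9 + \frac{2 + h}{h + \frac{5 + h}{2 h}}$)
$z{\left(k \right)} = 10 k$
$-21268 - z{\left(P{\left(-13 \right)} \right)} = -21268 - 10 \frac{-45 - 16 \left(-13\right)^{2} - -65}{5 - 13 + 2 \left(-13\right)^{2}} = -21268 - 10 \frac{-45 - 2704 + 65}{5 - 13 + 2 \cdot 169} = -21268 - 10 \frac{-45 - 2704 + 65}{5 - 13 + 338} = -21268 - 10 \cdot \frac{1}{330} \left(-2684\right) = -21268 - 10 \left(- \frac{122}{15}\right) = -21268 - - \frac{244}{3} = -21268 + \frac{244}{3} = - \frac{63560}{3}$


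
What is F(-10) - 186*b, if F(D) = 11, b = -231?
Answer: 42977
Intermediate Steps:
F(-10) - 186*b = 11 - 186*(-231) = 11 + 42966 = 42977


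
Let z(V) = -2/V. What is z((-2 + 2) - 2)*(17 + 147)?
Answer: 164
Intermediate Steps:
z((-2 + 2) - 2)*(17 + 147) = (-2/((-2 + 2) - 2))*(17 + 147) = -2/(0 - 2)*164 = -2/(-2)*164 = -2*(-1/2)*164 = 1*164 = 164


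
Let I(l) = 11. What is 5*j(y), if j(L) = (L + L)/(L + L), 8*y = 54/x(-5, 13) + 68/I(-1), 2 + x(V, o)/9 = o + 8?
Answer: 5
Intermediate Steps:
x(V, o) = 54 + 9*o (x(V, o) = -18 + 9*(o + 8) = -18 + 9*(8 + o) = -18 + (72 + 9*o) = 54 + 9*o)
y = 679/836 (y = (54/(54 + 9*13) + 68/11)/8 = (54/(54 + 117) + 68*(1/11))/8 = (54/171 + 68/11)/8 = (54*(1/171) + 68/11)/8 = (6/19 + 68/11)/8 = (⅛)*(1358/209) = 679/836 ≈ 0.81220)
j(L) = 1 (j(L) = (2*L)/((2*L)) = (2*L)*(1/(2*L)) = 1)
5*j(y) = 5*1 = 5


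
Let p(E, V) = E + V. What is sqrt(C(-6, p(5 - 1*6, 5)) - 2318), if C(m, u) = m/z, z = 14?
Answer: I*sqrt(113603)/7 ≈ 48.15*I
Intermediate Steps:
C(m, u) = m/14
sqrt(C(-6, p(5 - 1*6, 5)) - 2318) = sqrt((1/14)*(-6) - 2318) = sqrt(-3/7 - 2318) = sqrt(-16229/7) = I*sqrt(113603)/7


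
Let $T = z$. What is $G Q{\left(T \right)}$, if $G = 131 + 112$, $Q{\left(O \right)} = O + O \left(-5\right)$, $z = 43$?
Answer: $-41796$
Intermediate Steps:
$T = 43$
$Q{\left(O \right)} = - 4 O$ ($Q{\left(O \right)} = O - 5 O = - 4 O$)
$G = 243$
$G Q{\left(T \right)} = 243 \left(\left(-4\right) 43\right) = 243 \left(-172\right) = -41796$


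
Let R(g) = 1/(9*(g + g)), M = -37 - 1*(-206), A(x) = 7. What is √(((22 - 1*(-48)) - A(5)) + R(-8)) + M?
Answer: 169 + √9071/12 ≈ 176.94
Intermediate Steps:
M = 169 (M = -37 + 206 = 169)
R(g) = 1/(18*g) (R(g) = 1/(9*(2*g)) = 1/(18*g))
√(((22 - 1*(-48)) - A(5)) + R(-8)) + M = √(((22 - 1*(-48)) - 1*7) + (1/18)/(-8)) + 169 = √(((22 + 48) - 7) + (1/18)*(-⅛)) + 169 = √((70 - 7) - 1/144) + 169 = √(63 - 1/144) + 169 = √(9071/144) + 169 = √9071/12 + 169 = 169 + √9071/12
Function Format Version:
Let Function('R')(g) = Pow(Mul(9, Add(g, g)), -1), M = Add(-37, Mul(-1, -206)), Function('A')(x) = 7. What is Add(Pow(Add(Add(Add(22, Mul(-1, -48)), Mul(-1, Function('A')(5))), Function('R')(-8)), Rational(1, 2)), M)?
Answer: Add(169, Mul(Rational(1, 12), Pow(9071, Rational(1, 2)))) ≈ 176.94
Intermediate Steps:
M = 169 (M = Add(-37, 206) = 169)
Function('R')(g) = Mul(Rational(1, 18), Pow(g, -1)) (Function('R')(g) = Pow(Mul(9, Mul(2, g)), -1) = Pow(Mul(18, g), -1) = Mul(Rational(1, 18), Pow(g, -1)))
Add(Pow(Add(Add(Add(22, Mul(-1, -48)), Mul(-1, Function('A')(5))), Function('R')(-8)), Rational(1, 2)), M) = Add(Pow(Add(Add(Add(22, Mul(-1, -48)), Mul(-1, 7)), Mul(Rational(1, 18), Pow(-8, -1))), Rational(1, 2)), 169) = Add(Pow(Add(Add(Add(22, 48), -7), Mul(Rational(1, 18), Rational(-1, 8))), Rational(1, 2)), 169) = Add(Pow(Add(Add(70, -7), Rational(-1, 144)), Rational(1, 2)), 169) = Add(Pow(Add(63, Rational(-1, 144)), Rational(1, 2)), 169) = Add(Pow(Rational(9071, 144), Rational(1, 2)), 169) = Add(Mul(Rational(1, 12), Pow(9071, Rational(1, 2))), 169) = Add(169, Mul(Rational(1, 12), Pow(9071, Rational(1, 2))))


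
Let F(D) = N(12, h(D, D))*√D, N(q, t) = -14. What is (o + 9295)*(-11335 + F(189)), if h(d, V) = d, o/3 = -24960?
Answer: 743405975 + 2754570*√21 ≈ 7.5603e+8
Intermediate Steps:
o = -74880 (o = 3*(-24960) = -74880)
F(D) = -14*√D
(o + 9295)*(-11335 + F(189)) = (-74880 + 9295)*(-11335 - 42*√21) = -65585*(-11335 - 42*√21) = 743405975 + 2754570*√21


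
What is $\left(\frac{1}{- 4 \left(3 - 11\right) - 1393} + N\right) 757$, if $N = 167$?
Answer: $\frac{172055502}{1361} \approx 1.2642 \cdot 10^{5}$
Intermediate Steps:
$\left(\frac{1}{- 4 \left(3 - 11\right) - 1393} + N\right) 757 = \left(\frac{1}{- 4 \left(3 - 11\right) - 1393} + 167\right) 757 = \left(\frac{1}{\left(-4\right) \left(-8\right) - 1393} + 167\right) 757 = \left(\frac{1}{32 - 1393} + 167\right) 757 = \left(\frac{1}{-1361} + 167\right) 757 = \left(- \frac{1}{1361} + 167\right) 757 = \frac{227286}{1361} \cdot 757 = \frac{172055502}{1361}$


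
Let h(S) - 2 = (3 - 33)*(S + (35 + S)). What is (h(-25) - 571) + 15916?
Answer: 15797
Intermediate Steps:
h(S) = -1048 - 60*S (h(S) = 2 + (3 - 33)*(S + (35 + S)) = 2 - 30*(35 + 2*S) = 2 + (-1050 - 60*S) = -1048 - 60*S)
(h(-25) - 571) + 15916 = ((-1048 - 60*(-25)) - 571) + 15916 = ((-1048 + 1500) - 571) + 15916 = (452 - 571) + 15916 = -119 + 15916 = 15797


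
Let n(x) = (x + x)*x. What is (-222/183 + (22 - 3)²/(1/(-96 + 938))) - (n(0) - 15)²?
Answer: 18527883/61 ≈ 3.0374e+5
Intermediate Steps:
n(x) = 2*x² (n(x) = (2*x)*x = 2*x²)
(-222/183 + (22 - 3)²/(1/(-96 + 938))) - (n(0) - 15)² = (-222/183 + (22 - 3)²/(1/(-96 + 938))) - (2*0² - 15)² = (-222*1/183 + 19²/(1/842)) - (2*0 - 15)² = (-74/61 + 361/(1/842)) - (0 - 15)² = (-74/61 + 361*842) - 1*(-15)² = (-74/61 + 303962) - 1*225 = 18541608/61 - 225 = 18527883/61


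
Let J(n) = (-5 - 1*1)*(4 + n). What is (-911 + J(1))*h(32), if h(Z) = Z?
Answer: -30112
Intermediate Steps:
J(n) = -24 - 6*n (J(n) = (-5 - 1)*(4 + n) = -6*(4 + n) = -24 - 6*n)
(-911 + J(1))*h(32) = (-911 + (-24 - 6*1))*32 = (-911 + (-24 - 6))*32 = (-911 - 30)*32 = -941*32 = -30112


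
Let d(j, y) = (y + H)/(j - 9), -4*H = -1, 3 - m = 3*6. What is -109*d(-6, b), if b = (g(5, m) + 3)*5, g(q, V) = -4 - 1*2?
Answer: -6431/60 ≈ -107.18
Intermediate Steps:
m = -15 (m = 3 - 3*6 = 3 - 1*18 = 3 - 18 = -15)
g(q, V) = -6 (g(q, V) = -4 - 2 = -6)
H = 1/4 (H = -1/4*(-1) = 1/4 ≈ 0.25000)
b = -15 (b = (-6 + 3)*5 = -3*5 = -15)
d(j, y) = (1/4 + y)/(-9 + j) (d(j, y) = (y + 1/4)/(j - 9) = (1/4 + y)/(-9 + j))
-109*d(-6, b) = -109*(1/4 - 15)/(-9 - 6) = -109*(-59)/((-15)*4) = -(-109)*(-59)/(15*4) = -109*59/60 = -6431/60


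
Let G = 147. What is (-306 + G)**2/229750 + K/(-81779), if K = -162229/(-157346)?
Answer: 81317121606326/739082690796625 ≈ 0.11002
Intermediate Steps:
K = 162229/157346 (K = -162229*(-1/157346) = 162229/157346 ≈ 1.0310)
(-306 + G)**2/229750 + K/(-81779) = (-306 + 147)**2/229750 + (162229/157346)/(-81779) = (-159)**2*(1/229750) + (162229/157346)*(-1/81779) = 25281*(1/229750) - 162229/12867598534 = 25281/229750 - 162229/12867598534 = 81317121606326/739082690796625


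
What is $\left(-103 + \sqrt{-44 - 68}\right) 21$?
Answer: $-2163 + 84 i \sqrt{7} \approx -2163.0 + 222.24 i$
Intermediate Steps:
$\left(-103 + \sqrt{-44 - 68}\right) 21 = \left(-103 + \sqrt{-112}\right) 21 = \left(-103 + 4 i \sqrt{7}\right) 21 = -2163 + 84 i \sqrt{7}$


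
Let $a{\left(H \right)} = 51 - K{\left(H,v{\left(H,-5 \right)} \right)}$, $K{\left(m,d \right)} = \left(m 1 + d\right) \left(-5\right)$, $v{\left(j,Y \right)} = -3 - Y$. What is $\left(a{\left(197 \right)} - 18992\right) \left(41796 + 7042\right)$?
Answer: $-876446748$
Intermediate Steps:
$K{\left(m,d \right)} = - 5 d - 5 m$ ($K{\left(m,d \right)} = \left(m + d\right) \left(-5\right) = \left(d + m\right) \left(-5\right) = - 5 d - 5 m$)
$a{\left(H \right)} = 61 + 5 H$ ($a{\left(H \right)} = 51 - \left(- 5 \left(-3 - -5\right) - 5 H\right) = 51 - \left(- 5 \left(-3 + 5\right) - 5 H\right) = 51 - \left(\left(-5\right) 2 - 5 H\right) = 51 - \left(-10 - 5 H\right) = 51 + \left(10 + 5 H\right) = 61 + 5 H$)
$\left(a{\left(197 \right)} - 18992\right) \left(41796 + 7042\right) = \left(\left(61 + 5 \cdot 197\right) - 18992\right) \left(41796 + 7042\right) = \left(\left(61 + 985\right) - 18992\right) 48838 = \left(1046 - 18992\right) 48838 = \left(-17946\right) 48838 = -876446748$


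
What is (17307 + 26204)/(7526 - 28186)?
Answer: -43511/20660 ≈ -2.1060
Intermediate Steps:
(17307 + 26204)/(7526 - 28186) = 43511/(-20660) = 43511*(-1/20660) = -43511/20660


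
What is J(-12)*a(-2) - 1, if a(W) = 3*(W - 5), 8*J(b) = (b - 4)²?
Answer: -673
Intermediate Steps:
J(b) = (-4 + b)²/8 (J(b) = (b - 4)²/8 = (-4 + b)²/8)
a(W) = -15 + 3*W (a(W) = 3*(-5 + W) = -15 + 3*W)
J(-12)*a(-2) - 1 = ((-4 - 12)²/8)*(-15 + 3*(-2)) - 1 = ((⅛)*(-16)²)*(-15 - 6) - 1 = ((⅛)*256)*(-21) - 1 = 32*(-21) - 1 = -672 - 1 = -673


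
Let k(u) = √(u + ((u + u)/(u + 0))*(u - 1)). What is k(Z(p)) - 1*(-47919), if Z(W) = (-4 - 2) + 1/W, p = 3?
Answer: 47919 + I*√19 ≈ 47919.0 + 4.3589*I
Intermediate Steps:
Z(W) = -6 + 1/W
k(u) = √(-2 + 3*u) (k(u) = √(u + ((2*u)/u)*(-1 + u)) = √(u + 2*(-1 + u)) = √(u + (-2 + 2*u)) = √(-2 + 3*u))
k(Z(p)) - 1*(-47919) = √(-2 + 3*(-6 + 1/3)) - 1*(-47919) = √(-2 + 3*(-6 + ⅓)) + 47919 = √(-2 + 3*(-17/3)) + 47919 = √(-2 - 17) + 47919 = √(-19) + 47919 = I*√19 + 47919 = 47919 + I*√19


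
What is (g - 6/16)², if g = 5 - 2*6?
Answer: 3481/64 ≈ 54.391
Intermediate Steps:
g = -7 (g = 5 - 12 = -7)
(g - 6/16)² = (-7 - 6/16)² = (-7 - 6*1/16)² = (-7 - 3/8)² = (-59/8)² = 3481/64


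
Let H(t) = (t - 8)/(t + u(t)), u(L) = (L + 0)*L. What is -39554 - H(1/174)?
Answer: -6679916/175 ≈ -38171.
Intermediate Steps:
u(L) = L² (u(L) = L*L = L²)
H(t) = (-8 + t)/(t + t²) (H(t) = (t - 8)/(t + t²) = (-8 + t)/(t + t²))
-39554 - H(1/174) = -39554 - (-8 + 1/174)/((1/174)*(1 + 1/174)) = -39554 - (-8 + 1/174)/(1/174*(1 + 1/174)) = -39554 - 174*(-1391)/(175/174*174) = -39554 - 174*174*(-1391)/(175*174) = -39554 - 1*(-242034/175) = -39554 + 242034/175 = -6679916/175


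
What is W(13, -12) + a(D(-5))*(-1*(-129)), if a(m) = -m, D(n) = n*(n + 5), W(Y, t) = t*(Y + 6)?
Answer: -228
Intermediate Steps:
W(Y, t) = t*(6 + Y)
D(n) = n*(5 + n)
W(13, -12) + a(D(-5))*(-1*(-129)) = -12*(6 + 13) + (-(-5)*(5 - 5))*(-1*(-129)) = -12*19 - (-5)*0*129 = -228 - 1*0*129 = -228 + 0*129 = -228 + 0 = -228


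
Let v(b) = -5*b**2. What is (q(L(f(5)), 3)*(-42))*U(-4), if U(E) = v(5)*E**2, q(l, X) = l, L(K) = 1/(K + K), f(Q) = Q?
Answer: 8400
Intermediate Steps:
L(K) = 1/(2*K)
U(E) = -125*E**2 (U(E) = (-5*5**2)*E**2 = (-5*25)*E**2 = -125*E**2)
(q(L(f(5)), 3)*(-42))*U(-4) = (((1/2)/5)*(-42))*(-125*(-4)**2) = (((1/2)*(1/5))*(-42))*(-125*16) = ((1/10)*(-42))*(-2000) = -21/5*(-2000) = 8400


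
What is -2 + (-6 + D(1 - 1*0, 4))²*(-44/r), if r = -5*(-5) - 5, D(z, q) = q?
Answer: -54/5 ≈ -10.800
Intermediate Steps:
r = 20 (r = 25 - 5 = 20)
-2 + (-6 + D(1 - 1*0, 4))²*(-44/r) = -2 + (-6 + 4)²*(-44/20) = -2 + (-2)²*(-44*1/20) = -2 + 4*(-11/5) = -2 - 44/5 = -54/5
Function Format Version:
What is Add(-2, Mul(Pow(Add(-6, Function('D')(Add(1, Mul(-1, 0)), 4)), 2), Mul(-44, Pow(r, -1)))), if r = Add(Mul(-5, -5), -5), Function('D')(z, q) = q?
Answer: Rational(-54, 5) ≈ -10.800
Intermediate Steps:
r = 20 (r = Add(25, -5) = 20)
Add(-2, Mul(Pow(Add(-6, Function('D')(Add(1, Mul(-1, 0)), 4)), 2), Mul(-44, Pow(r, -1)))) = Add(-2, Mul(Pow(Add(-6, 4), 2), Mul(-44, Pow(20, -1)))) = Add(-2, Mul(Pow(-2, 2), Mul(-44, Rational(1, 20)))) = Add(-2, Mul(4, Rational(-11, 5))) = Add(-2, Rational(-44, 5)) = Rational(-54, 5)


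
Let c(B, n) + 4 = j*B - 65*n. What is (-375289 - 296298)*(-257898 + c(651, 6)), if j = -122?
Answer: 226804332118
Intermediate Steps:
c(B, n) = -4 - 122*B - 65*n (c(B, n) = -4 + (-122*B - 65*n) = -4 - 122*B - 65*n)
(-375289 - 296298)*(-257898 + c(651, 6)) = (-375289 - 296298)*(-257898 + (-4 - 122*651 - 65*6)) = -671587*(-257898 + (-4 - 79422 - 390)) = -671587*(-257898 - 79816) = -671587*(-337714) = 226804332118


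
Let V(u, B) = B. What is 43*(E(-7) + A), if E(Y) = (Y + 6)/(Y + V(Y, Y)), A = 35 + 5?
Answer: 24123/14 ≈ 1723.1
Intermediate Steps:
A = 40
E(Y) = (6 + Y)/(2*Y) (E(Y) = (Y + 6)/(Y + Y) = (6 + Y)/((2*Y)) = (6 + Y)*(1/(2*Y)) = (6 + Y)/(2*Y))
43*(E(-7) + A) = 43*((½)*(6 - 7)/(-7) + 40) = 43*((½)*(-⅐)*(-1) + 40) = 43*(1/14 + 40) = 43*(561/14) = 24123/14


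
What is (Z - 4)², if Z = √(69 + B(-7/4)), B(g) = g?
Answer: (8 - √269)²/4 ≈ 17.645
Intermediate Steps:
Z = √269/2 (Z = √(69 - 7/4) = √(269/4) = √269/2 ≈ 8.2006)
(Z - 4)² = (√269/2 - 4)² = (-4 + √269/2)²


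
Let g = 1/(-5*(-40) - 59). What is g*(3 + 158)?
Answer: 161/141 ≈ 1.1418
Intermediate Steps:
g = 1/141 (g = 1/(200 - 59) = 1/141 ≈ 0.0070922)
g*(3 + 158) = (3 + 158)/141 = (1/141)*161 = 161/141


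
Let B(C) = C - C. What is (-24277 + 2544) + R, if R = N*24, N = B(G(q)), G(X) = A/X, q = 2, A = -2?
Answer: -21733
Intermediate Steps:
G(X) = -2/X
B(C) = 0
N = 0
R = 0 (R = 0*24 = 0)
(-24277 + 2544) + R = (-24277 + 2544) + 0 = -21733 + 0 = -21733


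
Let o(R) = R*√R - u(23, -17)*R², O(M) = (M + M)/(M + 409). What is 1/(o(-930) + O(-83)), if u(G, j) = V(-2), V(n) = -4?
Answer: 91918098871/318021179010323089 + 24709170*I*√930/318021179010323089 ≈ 2.8903e-7 + 2.3694e-9*I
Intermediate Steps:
u(G, j) = -4
O(M) = 2*M/(409 + M) (O(M) = (2*M)/(409 + M) = 2*M/(409 + M))
o(R) = R^(3/2) + 4*R² (o(R) = R*√R - (-4)*R² = R^(3/2) + 4*R²)
1/(o(-930) + O(-83)) = 1/(((-930)^(3/2) + 4*(-930)²) + 2*(-83)/(409 - 83)) = 1/((-930*I*√930 + 4*864900) + 2*(-83)/326) = 1/((-930*I*√930 + 3459600) + 2*(-83)*(1/326)) = 1/((3459600 - 930*I*√930) - 83/163) = 1/(563914717/163 - 930*I*√930)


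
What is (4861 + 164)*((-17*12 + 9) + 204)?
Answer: 45225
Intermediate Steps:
(4861 + 164)*((-17*12 + 9) + 204) = 5025*((-204 + 9) + 204) = 5025*(-195 + 204) = 5025*9 = 45225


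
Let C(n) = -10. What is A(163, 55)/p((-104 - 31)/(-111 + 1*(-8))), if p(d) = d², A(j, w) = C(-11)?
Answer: -28322/3645 ≈ -7.7701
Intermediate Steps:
A(j, w) = -10
A(163, 55)/p((-104 - 31)/(-111 + 1*(-8))) = -10*(-111 + 1*(-8))²/(-104 - 31)² = -10*(-111 - 8)²/18225 = -10/((-135/(-119))²) = -10/((-135*(-1/119))²) = -10/((135/119)²) = -10/18225/14161 = -10*14161/18225 = -28322/3645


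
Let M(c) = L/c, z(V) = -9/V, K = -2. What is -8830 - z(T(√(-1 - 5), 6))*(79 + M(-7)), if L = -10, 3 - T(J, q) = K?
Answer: -303983/35 ≈ -8685.2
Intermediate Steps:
T(J, q) = 5 (T(J, q) = 3 - 1*(-2) = 3 + 2 = 5)
M(c) = -10/c
-8830 - z(T(√(-1 - 5), 6))*(79 + M(-7)) = -8830 - (-9/5)*(79 - 10/(-7)) = -8830 - (-9*⅕)*(79 - 10*(-⅐)) = -8830 - (-9)*(79 + 10/7)/5 = -8830 - (-9)*563/(5*7) = -8830 - 1*(-5067/35) = -8830 + 5067/35 = -303983/35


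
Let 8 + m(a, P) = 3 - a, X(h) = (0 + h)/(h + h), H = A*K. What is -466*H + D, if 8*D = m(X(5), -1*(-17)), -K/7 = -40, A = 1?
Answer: -2087691/16 ≈ -1.3048e+5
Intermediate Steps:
K = 280 (K = -7*(-40) = 280)
H = 280 (H = 1*280 = 280)
X(h) = 1/2 (X(h) = h/((2*h)) = h*(1/(2*h)) = 1/2)
m(a, P) = -5 - a (m(a, P) = -8 + (3 - a) = -5 - a)
D = -11/16 (D = (-5 - 1*1/2)/8 = (-5 - 1/2)/8 = (1/8)*(-11/2) = -11/16 ≈ -0.68750)
-466*H + D = -466*280 - 11/16 = -130480 - 11/16 = -2087691/16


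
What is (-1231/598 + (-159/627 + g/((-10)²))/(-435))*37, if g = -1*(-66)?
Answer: -51784811093/679589625 ≈ -76.200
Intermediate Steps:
g = 66
(-1231/598 + (-159/627 + g/((-10)²))/(-435))*37 = (-1231/598 + (-159/627 + 66/((-10)²))/(-435))*37 = (-1231*1/598 + (-159*1/627 + 66/100)*(-1/435))*37 = (-1231/598 + (-53/209 + 66*(1/100))*(-1/435))*37 = (-1231/598 + (-53/209 + 33/50)*(-1/435))*37 = (-1231/598 + (4247/10450)*(-1/435))*37 = (-1231/598 - 4247/4545750)*37 = -1399589489/679589625*37 = -51784811093/679589625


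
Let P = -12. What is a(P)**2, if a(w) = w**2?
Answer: 20736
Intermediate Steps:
a(P)**2 = ((-12)**2)**2 = 144**2 = 20736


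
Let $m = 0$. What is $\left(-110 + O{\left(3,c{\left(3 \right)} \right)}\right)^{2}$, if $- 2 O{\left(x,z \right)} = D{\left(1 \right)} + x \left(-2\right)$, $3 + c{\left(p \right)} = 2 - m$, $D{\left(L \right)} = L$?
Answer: $\frac{46225}{4} \approx 11556.0$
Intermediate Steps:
$c{\left(p \right)} = -1$ ($c{\left(p \right)} = -3 + \left(2 - 0\right) = -3 + \left(2 + 0\right) = -3 + 2 = -1$)
$O{\left(x,z \right)} = - \frac{1}{2} + x$ ($O{\left(x,z \right)} = - \frac{1 + x \left(-2\right)}{2} = - \frac{1 - 2 x}{2} = - \frac{1}{2} + x$)
$\left(-110 + O{\left(3,c{\left(3 \right)} \right)}\right)^{2} = \left(-110 + \left(- \frac{1}{2} + 3\right)\right)^{2} = \left(-110 + \frac{5}{2}\right)^{2} = \left(- \frac{215}{2}\right)^{2} = \frac{46225}{4}$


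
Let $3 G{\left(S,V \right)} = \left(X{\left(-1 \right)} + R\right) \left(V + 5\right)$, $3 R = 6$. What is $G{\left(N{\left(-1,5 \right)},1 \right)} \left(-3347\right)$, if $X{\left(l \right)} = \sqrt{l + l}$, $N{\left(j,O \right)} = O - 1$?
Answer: $-13388 - 6694 i \sqrt{2} \approx -13388.0 - 9466.8 i$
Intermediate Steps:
$N{\left(j,O \right)} = -1 + O$ ($N{\left(j,O \right)} = O - 1 = -1 + O$)
$R = 2$ ($R = \frac{1}{3} \cdot 6 = 2$)
$X{\left(l \right)} = \sqrt{2} \sqrt{l}$ ($X{\left(l \right)} = \sqrt{2 l} = \sqrt{2} \sqrt{l}$)
$G{\left(S,V \right)} = \frac{\left(2 + i \sqrt{2}\right) \left(5 + V\right)}{3}$ ($G{\left(S,V \right)} = \frac{\left(\sqrt{2} \sqrt{-1} + 2\right) \left(V + 5\right)}{3} = \frac{\left(\sqrt{2} i + 2\right) \left(5 + V\right)}{3} = \frac{\left(i \sqrt{2} + 2\right) \left(5 + V\right)}{3} = \frac{\left(2 + i \sqrt{2}\right) \left(5 + V\right)}{3}$)
$G{\left(N{\left(-1,5 \right)},1 \right)} \left(-3347\right) = \left(\frac{10}{3} + \frac{2}{3} \cdot 1 + \frac{5 i \sqrt{2}}{3} + \frac{1}{3} i 1 \sqrt{2}\right) \left(-3347\right) = \left(\frac{10}{3} + \frac{2}{3} + \frac{5 i \sqrt{2}}{3} + \frac{i \sqrt{2}}{3}\right) \left(-3347\right) = \left(4 + 2 i \sqrt{2}\right) \left(-3347\right) = -13388 - 6694 i \sqrt{2}$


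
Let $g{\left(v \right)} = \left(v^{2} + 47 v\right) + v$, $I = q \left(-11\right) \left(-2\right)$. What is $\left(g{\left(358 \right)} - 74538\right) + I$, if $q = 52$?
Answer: $71954$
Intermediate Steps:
$I = 1144$ ($I = 52 \left(-11\right) \left(-2\right) = \left(-572\right) \left(-2\right) = 1144$)
$g{\left(v \right)} = v^{2} + 48 v$
$\left(g{\left(358 \right)} - 74538\right) + I = \left(358 \left(48 + 358\right) - 74538\right) + 1144 = \left(358 \cdot 406 - 74538\right) + 1144 = \left(145348 - 74538\right) + 1144 = 70810 + 1144 = 71954$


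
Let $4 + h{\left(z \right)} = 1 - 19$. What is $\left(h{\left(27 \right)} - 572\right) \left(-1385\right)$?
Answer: $822690$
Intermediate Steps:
$h{\left(z \right)} = -22$ ($h{\left(z \right)} = -4 + \left(1 - 19\right) = -4 - 18 = -22$)
$\left(h{\left(27 \right)} - 572\right) \left(-1385\right) = \left(-22 - 572\right) \left(-1385\right) = \left(-594\right) \left(-1385\right) = 822690$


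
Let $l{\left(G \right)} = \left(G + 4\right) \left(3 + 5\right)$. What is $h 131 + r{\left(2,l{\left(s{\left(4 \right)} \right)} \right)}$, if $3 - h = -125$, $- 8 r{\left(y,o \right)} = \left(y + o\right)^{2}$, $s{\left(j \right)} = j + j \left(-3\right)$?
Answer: $\frac{33311}{2} \approx 16656.0$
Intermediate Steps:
$s{\left(j \right)} = - 2 j$ ($s{\left(j \right)} = j - 3 j = - 2 j$)
$l{\left(G \right)} = 32 + 8 G$ ($l{\left(G \right)} = \left(4 + G\right) 8 = 32 + 8 G$)
$r{\left(y,o \right)} = - \frac{\left(o + y\right)^{2}}{8}$ ($r{\left(y,o \right)} = - \frac{\left(y + o\right)^{2}}{8} = - \frac{\left(o + y\right)^{2}}{8}$)
$h = 128$ ($h = 3 - -125 = 3 + 125 = 128$)
$h 131 + r{\left(2,l{\left(s{\left(4 \right)} \right)} \right)} = 128 \cdot 131 - \frac{\left(\left(32 + 8 \left(\left(-2\right) 4\right)\right) + 2\right)^{2}}{8} = 16768 - \frac{\left(\left(32 + 8 \left(-8\right)\right) + 2\right)^{2}}{8} = 16768 - \frac{\left(\left(32 - 64\right) + 2\right)^{2}}{8} = 16768 - \frac{\left(-32 + 2\right)^{2}}{8} = 16768 - \frac{\left(-30\right)^{2}}{8} = 16768 - \frac{225}{2} = \frac{33311}{2}$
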